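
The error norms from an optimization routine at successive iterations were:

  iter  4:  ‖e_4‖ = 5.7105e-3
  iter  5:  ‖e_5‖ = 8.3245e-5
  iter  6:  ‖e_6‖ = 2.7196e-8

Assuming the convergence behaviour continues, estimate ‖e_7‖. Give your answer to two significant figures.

6.6e-15

First estimate the order: p ≈ ln(‖e_6‖/‖e_5‖) / ln(‖e_5‖/‖e_4‖) = ln(2.7196e-8/8.3245e-5)/ln(8.3245e-5/5.7105e-3) = ln(0.000326698)/ln(0.0145775) ≈ 1.8983.
Then ‖e_7‖ ≈ ‖e_6‖·(‖e_6‖/‖e_5‖)^p = 2.7196e-8·(0.000326698)^1.8983 = 2.7196e-8·2.41437e-07 ≈ 6.566e-15.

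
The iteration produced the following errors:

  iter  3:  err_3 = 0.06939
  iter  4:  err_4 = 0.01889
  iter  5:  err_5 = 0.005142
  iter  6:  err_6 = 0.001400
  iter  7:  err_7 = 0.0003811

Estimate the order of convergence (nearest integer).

1

Consecutive ratios: err_7/err_6 = 0.0003811/0.001400 = 0.272214, err_6/err_5 = 0.001400/0.005142 = 0.272268.
p ≈ ln(0.272214)/ln(0.272268) = -1.3012/-1.3010 ≈ 1.00.
So the convergence is linear (order 1).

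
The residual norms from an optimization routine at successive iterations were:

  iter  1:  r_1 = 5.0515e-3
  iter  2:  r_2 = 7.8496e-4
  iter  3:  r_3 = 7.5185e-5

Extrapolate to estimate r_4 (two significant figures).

3.9e-6

First estimate the order: p ≈ ln(r_3/r_2) / ln(r_2/r_1) = ln(7.5185e-5/7.8496e-4)/ln(7.8496e-4/5.0515e-3) = ln(0.095782)/ln(0.155391) ≈ 1.2599.
Then r_4 ≈ r_3·(r_3/r_2)^p = 7.5185e-5·(0.095782)^1.2599 = 7.5185e-5·0.0520618 ≈ 3.914e-06.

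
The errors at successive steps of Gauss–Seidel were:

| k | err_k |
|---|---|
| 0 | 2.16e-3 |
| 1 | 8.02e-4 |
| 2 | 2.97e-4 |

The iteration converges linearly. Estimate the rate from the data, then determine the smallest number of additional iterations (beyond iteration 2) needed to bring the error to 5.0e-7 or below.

7

Rate ρ ≈ err_2/err_1 = 2.97e-4/8.02e-4 = 0.3703.
After j more steps, err_{2+j} ≈ 2.97e-4·ρ^j; need ρ^j ≤ 5.0e-7/2.97e-4 = 0.0016835.
j ≥ ln(0.0016835)/ln(0.3703) = -6.3869/-0.99344 = 6.429.
So 7 more iterations are needed.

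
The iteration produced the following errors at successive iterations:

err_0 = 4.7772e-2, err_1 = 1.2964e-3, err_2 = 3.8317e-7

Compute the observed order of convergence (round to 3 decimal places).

p ≈ ln(err_2/err_1) / ln(err_1/err_0)
  = ln(3.8317e-7/1.2964e-3) / ln(1.2964e-3/4.7772e-2)
  = ln(0.000295565) / ln(0.0271372)
  = -8.126622 / -3.606850 ≈ 2.253108

2.253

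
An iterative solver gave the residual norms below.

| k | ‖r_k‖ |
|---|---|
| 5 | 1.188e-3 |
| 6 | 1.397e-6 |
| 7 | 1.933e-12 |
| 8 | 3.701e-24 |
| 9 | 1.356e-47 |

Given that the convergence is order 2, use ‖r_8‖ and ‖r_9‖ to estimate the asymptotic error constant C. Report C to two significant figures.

0.99

C ≈ ‖r_9‖ / ‖r_8‖^2
  = 1.356e-47 / (3.701e-24)^2
  = 1.356e-47 / 1.36974e-47 ≈ 0.98997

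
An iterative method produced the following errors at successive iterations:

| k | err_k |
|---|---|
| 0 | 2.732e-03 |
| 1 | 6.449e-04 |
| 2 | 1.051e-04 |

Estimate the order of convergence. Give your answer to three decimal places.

p ≈ ln(err_2/err_1) / ln(err_1/err_0)
  = ln(1.051e-04/6.449e-04) / ln(6.449e-04/2.732e-03)
  = ln(0.162971) / ln(0.236054)
  = -1.814183 / -1.443695 ≈ 1.256625

1.257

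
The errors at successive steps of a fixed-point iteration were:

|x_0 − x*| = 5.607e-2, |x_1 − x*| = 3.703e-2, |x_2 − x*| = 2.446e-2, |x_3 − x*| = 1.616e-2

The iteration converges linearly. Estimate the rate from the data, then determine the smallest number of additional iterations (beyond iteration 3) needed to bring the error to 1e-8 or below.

35

Rate ρ ≈ |x_3 − x*|/|x_2 − x*| = 1.616e-2/2.446e-2 = 0.6607.
After j more steps, |x_{3+j} − x*| ≈ 1.616e-2·ρ^j; need ρ^j ≤ 1e-8/1.616e-2 = 6.18812e-07.
j ≥ ln(6.18812e-07)/ln(0.6607) = -14.2955/-0.41446 = 34.492.
So 35 more iterations are needed.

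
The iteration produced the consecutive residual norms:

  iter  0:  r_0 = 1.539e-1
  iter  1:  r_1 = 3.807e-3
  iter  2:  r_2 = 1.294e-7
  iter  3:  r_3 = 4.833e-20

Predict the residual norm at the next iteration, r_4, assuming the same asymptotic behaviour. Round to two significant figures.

First estimate the order: p ≈ ln(r_3/r_2) / ln(r_2/r_1) = ln(4.833e-20/1.294e-7)/ln(1.294e-7/3.807e-3) = ln(3.73493e-13)/ln(3.399e-05) ≈ 2.7811.
Then r_4 ≈ r_3·(r_3/r_2)^p = 4.833e-20·(3.73493e-13)^2.7811 = 4.833e-20·2.737e-35 ≈ 1.323e-54.

1.3e-54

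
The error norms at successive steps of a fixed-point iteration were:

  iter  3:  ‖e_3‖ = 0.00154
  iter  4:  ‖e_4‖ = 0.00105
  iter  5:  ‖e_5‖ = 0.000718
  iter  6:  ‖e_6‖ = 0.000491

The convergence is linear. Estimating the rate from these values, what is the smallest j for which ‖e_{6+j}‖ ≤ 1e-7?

23

Rate ρ ≈ ‖e_6‖/‖e_5‖ = 0.000491/0.000718 = 0.6838.
After j more steps, ‖e_{6+j}‖ ≈ 0.000491·ρ^j; need ρ^j ≤ 1e-7/0.000491 = 0.000203666.
j ≥ ln(0.000203666)/ln(0.6838) = -8.4990/-0.38009 = 22.360.
So 23 more iterations are needed.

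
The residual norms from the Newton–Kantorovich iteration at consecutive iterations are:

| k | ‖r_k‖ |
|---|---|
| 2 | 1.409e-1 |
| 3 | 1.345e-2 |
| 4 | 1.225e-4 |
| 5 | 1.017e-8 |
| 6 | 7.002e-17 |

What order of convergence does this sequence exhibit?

Consecutive ratios: ‖r_6‖/‖r_5‖ = 7.002e-17/1.017e-8 = 6.88496e-09, ‖r_5‖/‖r_4‖ = 1.017e-8/1.225e-4 = 8.30204e-05.
p ≈ ln(6.88496e-09)/ln(8.30204e-05) = -18.7939/-9.3964 ≈ 2.00.
So the convergence is quadratic (order 2).

2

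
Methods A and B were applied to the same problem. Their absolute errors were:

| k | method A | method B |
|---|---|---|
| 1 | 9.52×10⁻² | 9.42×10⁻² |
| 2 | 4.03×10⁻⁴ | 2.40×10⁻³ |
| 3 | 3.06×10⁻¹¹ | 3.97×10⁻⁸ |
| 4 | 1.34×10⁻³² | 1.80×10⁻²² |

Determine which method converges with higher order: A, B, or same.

same

Method A: p ≈ ln(1.34×10⁻³²/3.06×10⁻¹¹)/ln(3.06×10⁻¹¹/4.03×10⁻⁴) ≈ 3.00.
Method B: p ≈ ln(1.80×10⁻²²/3.97×10⁻⁸)/ln(3.97×10⁻⁸/2.40×10⁻³) ≈ 3.00.
Both orders ≈ 3.0 — effectively the same.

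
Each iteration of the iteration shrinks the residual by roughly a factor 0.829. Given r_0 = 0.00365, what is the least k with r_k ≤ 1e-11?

After k steps, r_k ≈ 0.00365·0.829^k.
Need 0.829^k ≤ 1e-11/0.00365 = 2.73973e-09.
k ≥ ln(2.73973e-09)/ln(0.829) = -19.7154/-0.18754 = 105.126.
Smallest integer k = 106.

106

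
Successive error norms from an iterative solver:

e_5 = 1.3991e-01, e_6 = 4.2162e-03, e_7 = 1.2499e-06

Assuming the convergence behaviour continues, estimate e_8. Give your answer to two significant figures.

First estimate the order: p ≈ ln(e_7/e_6) / ln(e_6/e_5) = ln(1.2499e-06/4.2162e-03)/ln(4.2162e-03/1.3991e-01) = ln(0.000296452)/ln(0.0301351) ≈ 2.3197.
Then e_8 ≈ e_7·(e_7/e_6)^p = 1.2499e-06·(0.000296452)^2.3197 = 1.2499e-06·6.54625e-09 ≈ 8.182e-15.

8.2e-15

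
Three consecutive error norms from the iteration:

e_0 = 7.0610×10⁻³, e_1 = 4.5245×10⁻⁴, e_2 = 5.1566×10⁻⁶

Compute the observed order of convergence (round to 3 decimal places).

p ≈ ln(e_2/e_1) / ln(e_1/e_0)
  = ln(5.1566×10⁻⁶/4.5245×10⁻⁴) / ln(4.5245×10⁻⁴/7.0610×10⁻³)
  = ln(0.0113971) / ln(0.0640773)
  = -4.474396 / -2.747665 ≈ 1.628436

1.628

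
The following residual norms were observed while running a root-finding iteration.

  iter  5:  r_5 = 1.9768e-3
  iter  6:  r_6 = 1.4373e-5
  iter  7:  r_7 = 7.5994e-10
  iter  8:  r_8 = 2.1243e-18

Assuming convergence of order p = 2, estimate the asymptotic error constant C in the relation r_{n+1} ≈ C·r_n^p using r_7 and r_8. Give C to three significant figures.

3.68

C ≈ r_8 / r_7^2
  = 2.1243e-18 / (7.5994e-10)^2
  = 2.1243e-18 / 5.77509e-19 ≈ 3.6784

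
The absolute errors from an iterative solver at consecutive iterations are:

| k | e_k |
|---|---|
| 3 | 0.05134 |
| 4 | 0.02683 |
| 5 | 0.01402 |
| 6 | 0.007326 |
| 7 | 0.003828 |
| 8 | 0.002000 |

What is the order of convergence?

Consecutive ratios: e_8/e_7 = 0.002000/0.003828 = 0.522466, e_7/e_6 = 0.003828/0.007326 = 0.522523.
p ≈ ln(0.522466)/ln(0.522523) = -0.6492/-0.6491 ≈ 1.00.
So the convergence is linear (order 1).

1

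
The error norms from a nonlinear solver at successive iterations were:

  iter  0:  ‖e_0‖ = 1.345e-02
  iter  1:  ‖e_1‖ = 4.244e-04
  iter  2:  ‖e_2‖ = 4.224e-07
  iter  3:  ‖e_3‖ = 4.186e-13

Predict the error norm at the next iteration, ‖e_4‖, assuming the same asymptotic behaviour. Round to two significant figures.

4.1e-25

First estimate the order: p ≈ ln(‖e_3‖/‖e_2‖) / ln(‖e_2‖/‖e_1‖) = ln(4.186e-13/4.224e-07)/ln(4.224e-07/4.244e-04) = ln(9.91004e-07)/ln(0.000995287) ≈ 1.9999.
Then ‖e_4‖ ≈ ‖e_3‖·(‖e_3‖/‖e_2‖)^p = 4.186e-13·(9.91004e-07)^1.9999 = 4.186e-13·9.83448e-13 ≈ 4.117e-25.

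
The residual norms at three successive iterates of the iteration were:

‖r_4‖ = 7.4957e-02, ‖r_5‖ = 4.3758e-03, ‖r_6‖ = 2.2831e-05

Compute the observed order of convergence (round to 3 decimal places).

p ≈ ln(‖r_6‖/‖r_5‖) / ln(‖r_5‖/‖r_4‖)
  = ln(2.2831e-05/4.3758e-03) / ln(4.3758e-03/7.4957e-02)
  = ln(0.00521756) / ln(0.0583775)
  = -5.255725 / -2.840825 ≈ 1.850070

1.850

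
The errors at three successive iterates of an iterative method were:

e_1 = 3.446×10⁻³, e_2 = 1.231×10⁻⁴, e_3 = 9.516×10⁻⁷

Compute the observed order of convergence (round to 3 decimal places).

p ≈ ln(e_3/e_2) / ln(e_2/e_1)
  = ln(9.516×10⁻⁷/1.231×10⁻⁴) / ln(1.231×10⁻⁴/3.446×10⁻³)
  = ln(0.0077303) / ln(0.0357226)
  = -4.862608 / -3.331972 ≈ 1.459378

1.459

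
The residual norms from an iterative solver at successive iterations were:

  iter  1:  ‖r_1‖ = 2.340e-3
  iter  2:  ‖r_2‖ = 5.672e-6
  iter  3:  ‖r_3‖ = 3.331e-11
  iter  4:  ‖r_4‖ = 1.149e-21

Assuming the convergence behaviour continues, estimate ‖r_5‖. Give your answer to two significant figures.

First estimate the order: p ≈ ln(‖r_4‖/‖r_3‖) / ln(‖r_3‖/‖r_2‖) = ln(1.149e-21/3.331e-11)/ln(3.331e-11/5.672e-6) = ln(3.44941e-11)/ln(5.87271e-06) ≈ 2.0000.
Then ‖r_5‖ ≈ ‖r_4‖·(‖r_4‖/‖r_3‖)^p = 1.149e-21·(3.44941e-11)^2.0000 = 1.149e-21·1.18984e-21 ≈ 1.367e-42.

1.4e-42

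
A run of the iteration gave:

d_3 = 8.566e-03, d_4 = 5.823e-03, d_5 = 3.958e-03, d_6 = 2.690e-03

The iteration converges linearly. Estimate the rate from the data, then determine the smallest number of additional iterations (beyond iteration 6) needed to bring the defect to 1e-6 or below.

21

Rate ρ ≈ d_6/d_5 = 2.690e-03/3.958e-03 = 0.6796.
After j more steps, d_{6+j} ≈ 2.690e-03·ρ^j; need ρ^j ≤ 1e-6/2.690e-03 = 0.000371747.
j ≥ ln(0.000371747)/ln(0.6796) = -7.8973/-0.38625 = 20.446.
So 21 more iterations are needed.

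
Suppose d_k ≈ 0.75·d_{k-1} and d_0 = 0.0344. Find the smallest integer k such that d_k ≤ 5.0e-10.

63

After k steps, d_k ≈ 0.0344·0.75^k.
Need 0.75^k ≤ 5.0e-10/0.0344 = 1.45349e-08.
k ≥ ln(1.45349e-08)/ln(0.75) = -18.0467/-0.28768 = 62.732.
Smallest integer k = 63.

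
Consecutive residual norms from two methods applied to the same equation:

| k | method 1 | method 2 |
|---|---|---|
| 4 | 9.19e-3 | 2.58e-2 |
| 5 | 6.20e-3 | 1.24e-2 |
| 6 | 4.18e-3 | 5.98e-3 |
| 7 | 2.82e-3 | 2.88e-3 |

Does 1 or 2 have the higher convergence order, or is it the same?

Method 1: p ≈ ln(2.82e-3/4.18e-3)/ln(4.18e-3/6.20e-3) ≈ 1.00.
Method 2: p ≈ ln(2.88e-3/5.98e-3)/ln(5.98e-3/1.24e-2) ≈ 1.00.
Both orders ≈ 1.0 — effectively the same.

same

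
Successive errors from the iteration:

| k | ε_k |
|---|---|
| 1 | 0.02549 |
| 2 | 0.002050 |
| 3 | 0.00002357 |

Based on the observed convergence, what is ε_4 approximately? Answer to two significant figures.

8.6e-9

First estimate the order: p ≈ ln(ε_3/ε_2) / ln(ε_2/ε_1) = ln(0.00002357/0.002050)/ln(0.002050/0.02549) = ln(0.0114976)/ln(0.0804237) ≈ 1.7718.
Then ε_4 ≈ ε_3·(ε_3/ε_2)^p = 0.00002357·(0.0114976)^1.7718 = 0.00002357·0.000366255 ≈ 8.633e-09.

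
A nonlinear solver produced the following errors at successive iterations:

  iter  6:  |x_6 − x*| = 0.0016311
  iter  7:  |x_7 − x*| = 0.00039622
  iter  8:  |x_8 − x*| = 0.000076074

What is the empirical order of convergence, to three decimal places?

p ≈ ln(|x_8 − x*|/|x_7 − x*|) / ln(|x_7 − x*|/|x_6 − x*|)
  = ln(0.000076074/0.00039622) / ln(0.00039622/0.0016311)
  = ln(0.191999) / ln(0.242916)
  = -1.650265 / -1.415040 ≈ 1.166232

1.166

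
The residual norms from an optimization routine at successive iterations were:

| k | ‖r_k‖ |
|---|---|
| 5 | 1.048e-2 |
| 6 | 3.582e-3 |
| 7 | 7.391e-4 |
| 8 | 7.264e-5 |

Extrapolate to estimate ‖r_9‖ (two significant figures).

2.4e-6

First estimate the order: p ≈ ln(‖r_8‖/‖r_7‖) / ln(‖r_7‖/‖r_6‖) = ln(7.264e-5/7.391e-4)/ln(7.391e-4/3.582e-3) = ln(0.0982817)/ln(0.206337) ≈ 1.4699.
Then ‖r_9‖ ≈ ‖r_8‖·(‖r_8‖/‖r_7‖)^p = 7.264e-5·(0.0982817)^1.4699 = 7.264e-5·0.0330397 ≈ 2.4e-06.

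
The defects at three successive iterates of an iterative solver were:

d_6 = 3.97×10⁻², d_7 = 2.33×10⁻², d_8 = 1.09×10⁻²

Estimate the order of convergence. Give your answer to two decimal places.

1.43

p ≈ ln(d_8/d_7) / ln(d_7/d_6)
  = ln(1.09×10⁻²/2.33×10⁻²) / ln(2.33×10⁻²/3.97×10⁻²)
  = ln(0.467811) / ln(0.586902)
  = -0.75969 / -0.53290 ≈ 1.42558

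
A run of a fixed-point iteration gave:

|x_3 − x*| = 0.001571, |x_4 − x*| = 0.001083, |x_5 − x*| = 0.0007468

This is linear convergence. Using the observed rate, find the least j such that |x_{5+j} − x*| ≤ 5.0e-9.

Rate ρ ≈ |x_5 − x*|/|x_4 − x*| = 0.0007468/0.001083 = 0.6896.
After j more steps, |x_{5+j} − x*| ≈ 0.0007468·ρ^j; need ρ^j ≤ 5.0e-9/0.0007468 = 6.69523e-06.
j ≥ ln(6.69523e-06)/ln(0.6896) = -11.9141/-0.37164 = 32.058.
So 33 more iterations are needed.

33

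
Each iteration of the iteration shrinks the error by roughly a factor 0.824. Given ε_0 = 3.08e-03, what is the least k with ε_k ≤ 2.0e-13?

After k steps, ε_k ≈ 3.08e-03·0.824^k.
Need 0.824^k ≤ 2.0e-13/3.08e-03 = 6.49351e-11.
k ≥ ln(6.49351e-11)/ln(0.824) = -23.4576/-0.19358 = 121.178.
Smallest integer k = 122.

122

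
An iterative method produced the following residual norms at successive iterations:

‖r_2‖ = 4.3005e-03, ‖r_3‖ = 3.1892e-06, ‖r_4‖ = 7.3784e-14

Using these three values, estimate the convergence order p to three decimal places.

2.440

p ≈ ln(‖r_4‖/‖r_3‖) / ln(‖r_3‖/‖r_2‖)
  = ln(7.3784e-14/3.1892e-06) / ln(3.1892e-06/4.3005e-03)
  = ln(2.31356e-08) / ln(0.000741588)
  = -17.581893 / -7.206717 ≈ 2.439654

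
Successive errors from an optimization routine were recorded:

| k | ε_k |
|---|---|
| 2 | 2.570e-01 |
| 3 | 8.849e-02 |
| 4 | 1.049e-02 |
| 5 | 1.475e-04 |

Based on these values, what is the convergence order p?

2

Consecutive ratios: ε_5/ε_4 = 1.475e-04/1.049e-02 = 0.014061, ε_4/ε_3 = 1.049e-02/8.849e-02 = 0.118544.
p ≈ ln(0.014061)/ln(0.118544) = -4.2643/-2.1325 ≈ 2.00.
So the convergence is quadratic (order 2).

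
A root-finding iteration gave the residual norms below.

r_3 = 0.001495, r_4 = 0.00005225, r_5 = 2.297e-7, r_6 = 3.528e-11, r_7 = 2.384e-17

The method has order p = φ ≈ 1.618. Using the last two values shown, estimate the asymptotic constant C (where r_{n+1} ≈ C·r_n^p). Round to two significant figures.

1.9

C ≈ r_7 / r_6^1.618
  = 2.384e-17 / (3.528e-11)^1.618
  = 2.384e-17 / 1.22434e-17 ≈ 1.9472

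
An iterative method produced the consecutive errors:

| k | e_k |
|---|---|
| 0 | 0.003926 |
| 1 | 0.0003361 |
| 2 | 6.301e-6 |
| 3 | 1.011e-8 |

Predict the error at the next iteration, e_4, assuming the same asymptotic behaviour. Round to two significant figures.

3.0e-13

First estimate the order: p ≈ ln(e_3/e_2) / ln(e_2/e_1) = ln(1.011e-8/6.301e-6)/ln(6.301e-6/0.0003361) = ln(0.00160451)/ln(0.0187474) ≈ 1.6182.
Then e_4 ≈ e_3·(e_3/e_2)^p = 1.011e-8·(0.00160451)^1.6182 = 1.011e-8·3.0039e-05 ≈ 3.037e-13.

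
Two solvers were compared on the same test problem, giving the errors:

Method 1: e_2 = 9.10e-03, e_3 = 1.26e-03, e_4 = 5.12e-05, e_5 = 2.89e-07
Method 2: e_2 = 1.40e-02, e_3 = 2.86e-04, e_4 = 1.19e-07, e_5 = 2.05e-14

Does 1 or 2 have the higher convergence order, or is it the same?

Method 1: p ≈ ln(2.89e-07/5.12e-05)/ln(5.12e-05/1.26e-03) ≈ 1.62.
Method 2: p ≈ ln(2.05e-14/1.19e-07)/ln(1.19e-07/2.86e-04) ≈ 2.00.
Method 2 has the higher order (≈2.0 vs ≈1.6).

2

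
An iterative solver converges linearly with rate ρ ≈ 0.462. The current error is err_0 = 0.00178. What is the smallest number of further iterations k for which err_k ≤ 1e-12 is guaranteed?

28

After k steps, err_k ≈ 0.00178·0.462^k.
Need 0.462^k ≤ 1e-12/0.00178 = 5.61798e-10.
k ≥ ln(5.61798e-10)/ln(0.462) = -21.2999/-0.77219 = 27.584.
Smallest integer k = 28.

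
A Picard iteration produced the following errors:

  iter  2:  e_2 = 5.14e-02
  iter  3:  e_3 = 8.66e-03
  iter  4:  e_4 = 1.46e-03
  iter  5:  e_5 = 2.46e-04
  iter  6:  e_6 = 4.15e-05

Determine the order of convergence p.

Consecutive ratios: e_6/e_5 = 4.15e-05/2.46e-04 = 0.168699, e_5/e_4 = 2.46e-04/1.46e-03 = 0.168493.
p ≈ ln(0.168699)/ln(0.168493) = -1.7796/-1.7809 ≈ 1.00.
So the convergence is linear (order 1).

1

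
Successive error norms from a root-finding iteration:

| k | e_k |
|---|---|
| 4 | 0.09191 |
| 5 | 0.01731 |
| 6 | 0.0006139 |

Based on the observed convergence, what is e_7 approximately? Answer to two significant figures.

7.7e-7

First estimate the order: p ≈ ln(e_6/e_5) / ln(e_5/e_4) = ln(0.0006139/0.01731)/ln(0.01731/0.09191) = ln(0.035465)/ln(0.188336) ≈ 2.0001.
Then e_7 ≈ e_6·(e_6/e_5)^p = 0.0006139·(0.035465)^2.0001 = 0.0006139·0.00125735 ≈ 7.719e-07.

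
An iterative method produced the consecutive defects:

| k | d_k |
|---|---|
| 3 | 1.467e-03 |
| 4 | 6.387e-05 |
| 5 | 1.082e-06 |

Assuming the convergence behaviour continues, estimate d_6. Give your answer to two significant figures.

First estimate the order: p ≈ ln(d_5/d_4) / ln(d_4/d_3) = ln(1.082e-06/6.387e-05)/ln(6.387e-05/1.467e-03) = ln(0.0169407)/ln(0.0435378) ≈ 1.3012.
Then d_6 ≈ d_5·(d_5/d_4)^p = 1.082e-06·(0.0169407)^1.3012 = 1.082e-06·0.00496004 ≈ 5.367e-09.

5.4e-9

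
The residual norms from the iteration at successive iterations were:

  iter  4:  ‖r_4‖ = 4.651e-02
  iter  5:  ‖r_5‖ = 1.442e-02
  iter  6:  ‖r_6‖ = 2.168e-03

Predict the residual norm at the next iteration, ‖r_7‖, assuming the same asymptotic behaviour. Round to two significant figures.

First estimate the order: p ≈ ln(‖r_6‖/‖r_5‖) / ln(‖r_5‖/‖r_4‖) = ln(2.168e-03/1.442e-02)/ln(1.442e-02/4.651e-02) = ln(0.150347)/ln(0.310041) ≈ 1.6180.
Then ‖r_7‖ ≈ ‖r_6‖·(‖r_6‖/‖r_5‖)^p = 2.168e-03·(0.150347)^1.6180 = 2.168e-03·0.0466165 ≈ 0.0001011.

1.0e-4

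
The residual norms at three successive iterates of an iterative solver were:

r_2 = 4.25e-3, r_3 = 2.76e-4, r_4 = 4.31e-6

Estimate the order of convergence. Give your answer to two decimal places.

1.52

p ≈ ln(r_4/r_3) / ln(r_3/r_2)
  = ln(4.31e-6/2.76e-4) / ln(2.76e-4/4.25e-3)
  = ln(0.0156159) / ln(0.0649412)
  = -4.15947 / -2.73427 ≈ 1.52124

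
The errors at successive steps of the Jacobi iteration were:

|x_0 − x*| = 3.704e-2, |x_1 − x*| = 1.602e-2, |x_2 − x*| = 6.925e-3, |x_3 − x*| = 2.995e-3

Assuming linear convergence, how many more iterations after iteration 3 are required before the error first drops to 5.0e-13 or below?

27

Rate ρ ≈ |x_3 − x*|/|x_2 − x*| = 2.995e-3/6.925e-3 = 0.4325.
After j more steps, |x_{3+j} − x*| ≈ 2.995e-3·ρ^j; need ρ^j ≤ 5.0e-13/2.995e-3 = 1.66945e-10.
j ≥ ln(1.66945e-10)/ln(0.4325) = -22.5134/-0.83817 = 26.860.
So 27 more iterations are needed.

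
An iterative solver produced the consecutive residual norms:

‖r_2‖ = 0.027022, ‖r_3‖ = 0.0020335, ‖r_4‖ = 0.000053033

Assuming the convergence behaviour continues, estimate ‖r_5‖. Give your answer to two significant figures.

3.1e-7

First estimate the order: p ≈ ln(‖r_4‖/‖r_3‖) / ln(‖r_3‖/‖r_2‖) = ln(0.000053033/0.0020335)/ln(0.0020335/0.027022) = ln(0.0260797)/ln(0.0752535) ≈ 1.4096.
Then ‖r_5‖ ≈ ‖r_4‖·(‖r_4‖/‖r_3‖)^p = 0.000053033·(0.0260797)^1.4096 = 0.000053033·0.00585626 ≈ 3.106e-07.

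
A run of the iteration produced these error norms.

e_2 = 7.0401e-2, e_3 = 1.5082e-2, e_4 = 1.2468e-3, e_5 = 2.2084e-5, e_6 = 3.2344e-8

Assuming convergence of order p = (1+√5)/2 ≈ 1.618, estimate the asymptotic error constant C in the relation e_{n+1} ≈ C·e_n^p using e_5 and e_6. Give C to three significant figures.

C ≈ e_6 / e_5^1.618
  = 3.2344e-8 / (2.2084e-5)^1.618
  = 3.2344e-8 / 2.92899e-08 ≈ 1.1043

1.10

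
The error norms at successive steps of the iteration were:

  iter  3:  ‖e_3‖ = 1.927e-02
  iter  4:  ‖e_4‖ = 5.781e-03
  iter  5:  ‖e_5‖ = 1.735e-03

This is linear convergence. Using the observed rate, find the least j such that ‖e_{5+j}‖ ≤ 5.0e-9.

11

Rate ρ ≈ ‖e_5‖/‖e_4‖ = 1.735e-03/5.781e-03 = 0.3001.
After j more steps, ‖e_{5+j}‖ ≈ 1.735e-03·ρ^j; need ρ^j ≤ 5.0e-9/1.735e-03 = 2.88184e-06.
j ≥ ln(2.88184e-06)/ln(0.3001) = -12.7571/-1.20364 = 10.599.
So 11 more iterations are needed.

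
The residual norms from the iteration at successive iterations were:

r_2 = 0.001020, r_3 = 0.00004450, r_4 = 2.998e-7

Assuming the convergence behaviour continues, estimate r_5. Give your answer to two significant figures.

First estimate the order: p ≈ ln(r_4/r_3) / ln(r_3/r_2) = ln(2.998e-7/0.00004450)/ln(0.00004450/0.001020) = ln(0.00673708)/ln(0.0436275) ≈ 1.5964.
Then r_5 ≈ r_4·(r_4/r_3)^p = 2.998e-7·(0.00673708)^1.5964 = 2.998e-7·0.000341485 ≈ 1.024e-10.

1.0e-10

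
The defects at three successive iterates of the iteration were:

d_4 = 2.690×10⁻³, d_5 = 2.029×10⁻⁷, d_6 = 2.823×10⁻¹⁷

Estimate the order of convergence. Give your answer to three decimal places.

p ≈ ln(d_6/d_5) / ln(d_5/d_4)
  = ln(2.823×10⁻¹⁷/2.029×10⁻⁷) / ln(2.029×10⁻⁷/2.690×10⁻³)
  = ln(1.39133e-10) / ln(7.54275e-05)
  = -22.695591 / -9.492339 ≈ 2.390938

2.391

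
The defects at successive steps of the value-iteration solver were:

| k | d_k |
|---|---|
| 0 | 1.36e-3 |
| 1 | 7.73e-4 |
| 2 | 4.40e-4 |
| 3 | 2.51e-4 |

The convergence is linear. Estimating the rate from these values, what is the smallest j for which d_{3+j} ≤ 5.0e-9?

20

Rate ρ ≈ d_3/d_2 = 2.51e-4/4.40e-4 = 0.5705.
After j more steps, d_{3+j} ≈ 2.51e-4·ρ^j; need ρ^j ≤ 5.0e-9/2.51e-4 = 1.99203e-05.
j ≥ ln(1.99203e-05)/ln(0.5705) = -10.8238/-0.56124 = 19.286.
So 20 more iterations are needed.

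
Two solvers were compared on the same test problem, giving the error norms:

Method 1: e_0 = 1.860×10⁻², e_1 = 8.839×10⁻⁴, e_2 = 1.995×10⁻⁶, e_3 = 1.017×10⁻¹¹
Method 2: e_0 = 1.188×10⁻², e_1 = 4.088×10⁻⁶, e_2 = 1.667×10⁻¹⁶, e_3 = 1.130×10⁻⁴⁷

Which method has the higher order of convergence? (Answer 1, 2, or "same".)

Method 1: p ≈ ln(1.017×10⁻¹¹/1.995×10⁻⁶)/ln(1.995×10⁻⁶/8.839×10⁻⁴) ≈ 2.00.
Method 2: p ≈ ln(1.130×10⁻⁴⁷/1.667×10⁻¹⁶)/ln(1.667×10⁻¹⁶/4.088×10⁻⁶) ≈ 3.00.
Method 2 has the higher order (≈3.0 vs ≈2.0).

2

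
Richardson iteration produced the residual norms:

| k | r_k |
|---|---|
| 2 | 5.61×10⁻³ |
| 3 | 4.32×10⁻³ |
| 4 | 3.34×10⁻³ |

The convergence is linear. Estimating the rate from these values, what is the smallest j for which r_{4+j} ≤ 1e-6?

32

Rate ρ ≈ r_4/r_3 = 3.34×10⁻³/4.32×10⁻³ = 0.7731.
After j more steps, r_{4+j} ≈ 3.34×10⁻³·ρ^j; need ρ^j ≤ 1e-6/3.34×10⁻³ = 0.000299401.
j ≥ ln(0.000299401)/ln(0.7731) = -8.1137/-0.25735 = 31.528.
So 32 more iterations are needed.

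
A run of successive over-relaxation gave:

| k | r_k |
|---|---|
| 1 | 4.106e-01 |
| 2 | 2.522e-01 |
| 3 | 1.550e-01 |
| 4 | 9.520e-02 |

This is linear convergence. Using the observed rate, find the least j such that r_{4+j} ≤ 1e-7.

Rate ρ ≈ r_4/r_3 = 9.520e-02/1.550e-01 = 0.6142.
After j more steps, r_{4+j} ≈ 9.520e-02·ρ^j; need ρ^j ≤ 1e-7/9.520e-02 = 1.05042e-06.
j ≥ ln(1.05042e-06)/ln(0.6142) = -13.7663/-0.48743 = 28.243.
So 29 more iterations are needed.

29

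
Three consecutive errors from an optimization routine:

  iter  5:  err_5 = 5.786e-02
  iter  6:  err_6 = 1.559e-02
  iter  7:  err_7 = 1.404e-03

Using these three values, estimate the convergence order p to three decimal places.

1.836

p ≈ ln(err_7/err_6) / ln(err_6/err_5)
  = ln(1.404e-03/1.559e-02) / ln(1.559e-02/5.786e-02)
  = ln(0.0900577) / ln(0.269443)
  = -2.407305 / -1.311398 ≈ 1.835678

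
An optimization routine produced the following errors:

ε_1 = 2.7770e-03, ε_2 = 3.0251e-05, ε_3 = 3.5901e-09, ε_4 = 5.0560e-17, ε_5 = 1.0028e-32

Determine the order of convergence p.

Consecutive ratios: ε_5/ε_4 = 1.0028e-32/5.0560e-17 = 1.98339e-16, ε_4/ε_3 = 5.0560e-17/3.5901e-09 = 1.40832e-08.
p ≈ ln(1.98339e-16)/ln(1.40832e-08) = -36.1566/-18.0783 ≈ 2.00.
So the convergence is quadratic (order 2).

2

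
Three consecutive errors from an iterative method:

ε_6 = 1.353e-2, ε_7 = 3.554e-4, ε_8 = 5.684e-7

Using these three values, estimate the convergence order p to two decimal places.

1.77

p ≈ ln(ε_8/ε_7) / ln(ε_7/ε_6)
  = ln(5.684e-7/3.554e-4) / ln(3.554e-4/1.353e-2)
  = ln(0.00159932) / ln(0.0262676)
  = -6.43818 / -3.63942 ≈ 1.76901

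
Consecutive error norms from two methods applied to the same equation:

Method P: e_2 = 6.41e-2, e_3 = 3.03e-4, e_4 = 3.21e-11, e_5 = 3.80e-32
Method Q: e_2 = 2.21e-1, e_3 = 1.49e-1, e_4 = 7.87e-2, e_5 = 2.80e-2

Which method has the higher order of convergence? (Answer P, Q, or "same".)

P

Method P: p ≈ ln(3.80e-32/3.21e-11)/ln(3.21e-11/3.03e-4) ≈ 3.00.
Method Q: p ≈ ln(2.80e-2/7.87e-2)/ln(7.87e-2/1.49e-1) ≈ 1.62.
Method P has the higher order (≈3.0 vs ≈1.6).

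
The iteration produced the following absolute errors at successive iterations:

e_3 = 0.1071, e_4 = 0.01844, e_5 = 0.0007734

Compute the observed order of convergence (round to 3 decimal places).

p ≈ ln(e_5/e_4) / ln(e_4/e_3)
  = ln(0.0007734/0.01844) / ln(0.01844/0.1071)
  = ln(0.0419414) / ln(0.172176)
  = -3.171482 / -1.759238 ≈ 1.802759

1.803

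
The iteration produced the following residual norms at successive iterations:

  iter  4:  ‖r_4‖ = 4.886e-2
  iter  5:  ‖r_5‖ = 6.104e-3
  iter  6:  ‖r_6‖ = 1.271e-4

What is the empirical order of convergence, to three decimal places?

p ≈ ln(‖r_6‖/‖r_5‖) / ln(‖r_5‖/‖r_4‖)
  = ln(1.271e-4/6.104e-3) / ln(6.104e-3/4.886e-2)
  = ln(0.0208224) / ln(0.124928)
  = -3.871726 / -2.080018 ≈ 1.861391

1.861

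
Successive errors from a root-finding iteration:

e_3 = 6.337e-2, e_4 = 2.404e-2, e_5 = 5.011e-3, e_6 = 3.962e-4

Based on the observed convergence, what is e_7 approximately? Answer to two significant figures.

First estimate the order: p ≈ ln(e_6/e_5) / ln(e_5/e_4) = ln(3.962e-4/5.011e-3)/ln(5.011e-3/2.404e-2) = ln(0.0790661)/ln(0.208444) ≈ 1.6182.
Then e_7 ≈ e_6·(e_6/e_5)^p = 3.962e-4·(0.0790661)^1.6182 = 3.962e-4·0.0164713 ≈ 6.526e-06.

6.5e-6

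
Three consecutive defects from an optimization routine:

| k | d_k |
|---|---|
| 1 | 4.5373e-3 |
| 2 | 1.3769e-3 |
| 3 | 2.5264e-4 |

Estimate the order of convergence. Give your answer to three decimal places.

1.422

p ≈ ln(d_3/d_2) / ln(d_2/d_1)
  = ln(2.5264e-4/1.3769e-3) / ln(1.3769e-3/4.5373e-3)
  = ln(0.183485) / ln(0.303462)
  = -1.695622 / -1.192499 ≈ 1.421906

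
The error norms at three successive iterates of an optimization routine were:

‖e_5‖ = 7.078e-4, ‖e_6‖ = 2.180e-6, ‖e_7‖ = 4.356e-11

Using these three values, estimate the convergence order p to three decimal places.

p ≈ ln(‖e_7‖/‖e_6‖) / ln(‖e_6‖/‖e_5‖)
  = ln(4.356e-11/2.180e-6) / ln(2.180e-6/7.078e-4)
  = ln(1.99817e-05) / ln(0.00307997)
  = -10.820694 / -5.782835 ≈ 1.871175

1.871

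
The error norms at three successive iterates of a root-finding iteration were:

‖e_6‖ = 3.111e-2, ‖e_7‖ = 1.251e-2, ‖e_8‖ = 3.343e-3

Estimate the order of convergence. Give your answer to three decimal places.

1.449

p ≈ ln(‖e_8‖/‖e_7‖) / ln(‖e_7‖/‖e_6‖)
  = ln(3.343e-3/1.251e-2) / ln(1.251e-2/3.111e-2)
  = ln(0.267226) / ln(0.402122)
  = -1.319661 / -0.911000 ≈ 1.448585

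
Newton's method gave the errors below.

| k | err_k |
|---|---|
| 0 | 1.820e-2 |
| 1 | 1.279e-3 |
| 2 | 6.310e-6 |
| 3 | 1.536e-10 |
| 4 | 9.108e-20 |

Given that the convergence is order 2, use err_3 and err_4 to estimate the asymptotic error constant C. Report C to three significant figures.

C ≈ err_4 / err_3^2
  = 9.108e-20 / (1.536e-10)^2
  = 9.108e-20 / 2.3593e-20 ≈ 3.8605

3.86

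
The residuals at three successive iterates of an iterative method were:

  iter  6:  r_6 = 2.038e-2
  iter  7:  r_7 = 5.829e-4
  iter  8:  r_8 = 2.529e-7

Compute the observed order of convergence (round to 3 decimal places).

p ≈ ln(r_8/r_7) / ln(r_7/r_6)
  = ln(2.529e-7/5.829e-4) / ln(5.829e-4/2.038e-2)
  = ln(0.000433865) / ln(0.0286016)
  = -7.742777 / -3.554293 ≈ 2.178430

2.178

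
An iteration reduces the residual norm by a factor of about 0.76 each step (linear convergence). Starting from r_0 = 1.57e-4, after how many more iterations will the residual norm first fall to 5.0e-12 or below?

63

After k steps, r_k ≈ 1.57e-4·0.76^k.
Need 0.76^k ≤ 5.0e-12/1.57e-4 = 3.18471e-08.
k ≥ ln(3.18471e-08)/ln(0.76) = -17.2623/-0.27444 = 62.900.
Smallest integer k = 63.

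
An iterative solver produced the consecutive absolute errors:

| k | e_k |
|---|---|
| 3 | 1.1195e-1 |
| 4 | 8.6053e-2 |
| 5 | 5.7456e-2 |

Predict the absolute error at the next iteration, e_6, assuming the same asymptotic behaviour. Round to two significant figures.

First estimate the order: p ≈ ln(e_5/e_4) / ln(e_4/e_3) = ln(5.7456e-2/8.6053e-2)/ln(8.6053e-2/1.1195e-1) = ln(0.667682)/ln(0.768674) ≈ 1.5354.
Then e_6 ≈ e_5·(e_5/e_4)^p = 5.7456e-2·(0.667682)^1.5354 = 5.7456e-2·0.537829 ≈ 0.0309.

3.1e-2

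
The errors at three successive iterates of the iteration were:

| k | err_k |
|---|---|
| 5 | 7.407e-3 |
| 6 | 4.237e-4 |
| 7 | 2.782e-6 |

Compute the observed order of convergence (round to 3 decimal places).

p ≈ ln(err_7/err_6) / ln(err_6/err_5)
  = ln(2.782e-6/4.237e-4) / ln(4.237e-4/7.407e-3)
  = ln(0.00656597) / ln(0.0572026)
  = -5.025855 / -2.861156 ≈ 1.756582

1.757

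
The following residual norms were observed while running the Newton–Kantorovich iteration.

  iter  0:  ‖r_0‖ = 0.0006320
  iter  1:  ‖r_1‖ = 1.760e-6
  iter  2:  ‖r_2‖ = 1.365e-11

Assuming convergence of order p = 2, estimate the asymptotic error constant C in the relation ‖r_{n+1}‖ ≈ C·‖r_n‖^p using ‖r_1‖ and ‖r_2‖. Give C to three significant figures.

C ≈ ‖r_2‖ / ‖r_1‖^2
  = 1.365e-11 / (1.760e-6)^2
  = 1.365e-11 / 3.0976e-12 ≈ 4.4066

4.41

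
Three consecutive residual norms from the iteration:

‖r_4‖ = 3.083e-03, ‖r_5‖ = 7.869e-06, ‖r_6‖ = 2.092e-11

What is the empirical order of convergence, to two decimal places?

2.15

p ≈ ln(‖r_6‖/‖r_5‖) / ln(‖r_5‖/‖r_4‖)
  = ln(2.092e-11/7.869e-06) / ln(7.869e-06/3.083e-03)
  = ln(2.65853e-06) / ln(0.00255238)
  = -12.83774 / -5.97073 ≈ 2.15011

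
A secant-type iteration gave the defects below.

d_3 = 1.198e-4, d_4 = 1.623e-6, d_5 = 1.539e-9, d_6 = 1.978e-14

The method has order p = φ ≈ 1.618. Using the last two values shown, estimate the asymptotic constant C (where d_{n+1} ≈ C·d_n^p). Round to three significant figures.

3.59

C ≈ d_6 / d_5^1.618
  = 1.978e-14 / (1.539e-9)^1.618
  = 1.978e-14 / 5.50747e-15 ≈ 3.5915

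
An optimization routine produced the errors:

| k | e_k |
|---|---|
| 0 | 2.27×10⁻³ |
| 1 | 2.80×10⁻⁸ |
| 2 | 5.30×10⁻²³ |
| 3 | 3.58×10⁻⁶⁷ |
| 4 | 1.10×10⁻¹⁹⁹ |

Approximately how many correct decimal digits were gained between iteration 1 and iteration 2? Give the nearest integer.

15

Digits gained ≈ log₁₀(e_1/e_2) = log₁₀(2.80×10⁻⁸/5.30×10⁻²³) = log₁₀(5.28302e+14) ≈ 14.723.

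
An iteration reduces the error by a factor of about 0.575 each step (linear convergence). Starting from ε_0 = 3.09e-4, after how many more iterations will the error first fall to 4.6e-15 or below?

46

After k steps, ε_k ≈ 3.09e-4·0.575^k.
Need 0.575^k ≤ 4.6e-15/3.09e-4 = 1.48867e-11.
k ≥ ln(1.48867e-11)/ln(0.575) = -24.9306/-0.55339 = 45.051.
Smallest integer k = 46.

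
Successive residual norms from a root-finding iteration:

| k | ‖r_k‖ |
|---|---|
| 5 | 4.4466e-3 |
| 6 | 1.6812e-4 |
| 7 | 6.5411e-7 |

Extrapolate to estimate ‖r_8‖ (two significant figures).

First estimate the order: p ≈ ln(‖r_7‖/‖r_6‖) / ln(‖r_6‖/‖r_5‖) = ln(6.5411e-7/1.6812e-4)/ln(1.6812e-4/4.4466e-3) = ln(0.00389073)/ln(0.0378087) ≈ 1.6943.
Then ‖r_8‖ ≈ ‖r_7‖·(‖r_7‖/‖r_6‖)^p = 6.5411e-7·(0.00389073)^1.6943 = 6.5411e-7·8.25638e-05 ≈ 5.401e-11.

5.4e-11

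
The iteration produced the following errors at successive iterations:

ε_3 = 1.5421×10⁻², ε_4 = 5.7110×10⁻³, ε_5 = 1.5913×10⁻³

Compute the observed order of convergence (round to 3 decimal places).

1.286

p ≈ ln(ε_5/ε_4) / ln(ε_4/ε_3)
  = ln(1.5913×10⁻³/5.7110×10⁻³) / ln(5.7110×10⁻³/1.5421×10⁻²)
  = ln(0.278638) / ln(0.370339)
  = -1.277842 / -0.993336 ≈ 1.286415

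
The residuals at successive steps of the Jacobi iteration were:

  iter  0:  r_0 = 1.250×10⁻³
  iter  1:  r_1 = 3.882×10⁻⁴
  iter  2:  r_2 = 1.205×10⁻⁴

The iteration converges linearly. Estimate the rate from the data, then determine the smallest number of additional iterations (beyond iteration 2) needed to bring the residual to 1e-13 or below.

18

Rate ρ ≈ r_2/r_1 = 1.205×10⁻⁴/3.882×10⁻⁴ = 0.3104.
After j more steps, r_{2+j} ≈ 1.205×10⁻⁴·ρ^j; need ρ^j ≤ 1e-13/1.205×10⁻⁴ = 8.29876e-10.
j ≥ ln(8.29876e-10)/ln(0.3104) = -20.9097/-1.16989 = 17.873.
So 18 more iterations are needed.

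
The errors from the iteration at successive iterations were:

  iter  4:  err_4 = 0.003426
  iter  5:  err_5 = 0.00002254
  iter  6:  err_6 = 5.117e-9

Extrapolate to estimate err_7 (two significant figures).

4.2e-15

First estimate the order: p ≈ ln(err_6/err_5) / ln(err_5/err_4) = ln(5.117e-9/0.00002254)/ln(0.00002254/0.003426) = ln(0.000227019)/ln(0.0065791) ≈ 1.6701.
Then err_7 ≈ err_6·(err_6/err_5)^p = 5.117e-9·(0.000227019)^1.6701 = 5.117e-9·8.20842e-07 ≈ 4.2e-15.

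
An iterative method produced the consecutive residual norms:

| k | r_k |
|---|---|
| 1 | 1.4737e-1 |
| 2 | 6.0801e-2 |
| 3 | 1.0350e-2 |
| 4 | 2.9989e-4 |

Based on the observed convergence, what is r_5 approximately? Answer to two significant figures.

First estimate the order: p ≈ ln(r_4/r_3) / ln(r_3/r_2) = ln(2.9989e-4/1.0350e-2)/ln(1.0350e-2/6.0801e-2) = ln(0.0289749)/ln(0.170227) ≈ 2.0000.
Then r_5 ≈ r_4·(r_4/r_3)^p = 2.9989e-4·(0.0289749)^2.0000 = 2.9989e-4·0.000839545 ≈ 2.518e-07.

2.5e-7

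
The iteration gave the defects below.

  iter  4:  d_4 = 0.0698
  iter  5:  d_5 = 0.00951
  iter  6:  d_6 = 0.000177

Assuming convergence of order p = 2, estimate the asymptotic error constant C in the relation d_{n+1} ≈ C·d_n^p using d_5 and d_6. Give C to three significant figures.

1.96

C ≈ d_6 / d_5^2
  = 0.000177 / (0.00951)^2
  = 0.000177 / 9.04401e-05 ≈ 1.9571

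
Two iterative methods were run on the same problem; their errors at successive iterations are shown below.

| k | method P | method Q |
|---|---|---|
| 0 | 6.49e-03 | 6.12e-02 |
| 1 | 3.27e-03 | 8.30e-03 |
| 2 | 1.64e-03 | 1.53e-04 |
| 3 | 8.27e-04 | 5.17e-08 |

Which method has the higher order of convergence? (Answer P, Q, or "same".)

Q

Method P: p ≈ ln(8.27e-04/1.64e-03)/ln(1.64e-03/3.27e-03) ≈ 0.99.
Method Q: p ≈ ln(5.17e-08/1.53e-04)/ln(1.53e-04/8.30e-03) ≈ 2.00.
Method Q has the higher order (≈2.0 vs ≈1.0).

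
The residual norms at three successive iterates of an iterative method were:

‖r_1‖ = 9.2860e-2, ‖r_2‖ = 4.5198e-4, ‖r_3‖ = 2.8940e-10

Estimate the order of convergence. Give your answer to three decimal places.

p ≈ ln(‖r_3‖/‖r_2‖) / ln(‖r_2‖/‖r_1‖)
  = ln(2.8940e-10/4.5198e-4) / ln(4.5198e-4/9.2860e-2)
  = ln(6.40294e-07) / ln(0.00486733)
  = -14.261338 / -5.325210 ≈ 2.678080

2.678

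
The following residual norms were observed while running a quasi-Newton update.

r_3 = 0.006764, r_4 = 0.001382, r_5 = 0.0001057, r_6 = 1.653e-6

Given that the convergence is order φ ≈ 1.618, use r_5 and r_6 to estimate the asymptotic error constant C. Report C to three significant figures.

C ≈ r_6 / r_5^1.618
  = 1.653e-6 / (0.0001057)^1.618
  = 1.653e-6 / 3.68938e-07 ≈ 4.4804

4.48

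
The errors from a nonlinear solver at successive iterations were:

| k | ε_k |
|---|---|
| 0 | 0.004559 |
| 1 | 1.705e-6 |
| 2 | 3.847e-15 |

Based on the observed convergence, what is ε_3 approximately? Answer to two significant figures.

5.9e-37

First estimate the order: p ≈ ln(ε_2/ε_1) / ln(ε_1/ε_0) = ln(3.847e-15/1.705e-6)/ln(1.705e-6/0.004559) = ln(2.2563e-09)/ln(0.000373986) ≈ 2.5230.
Then ε_3 ≈ ε_2·(ε_2/ε_1)^p = 3.847e-15·(2.2563e-09)^2.5230 = 3.847e-15·1.52975e-22 ≈ 5.885e-37.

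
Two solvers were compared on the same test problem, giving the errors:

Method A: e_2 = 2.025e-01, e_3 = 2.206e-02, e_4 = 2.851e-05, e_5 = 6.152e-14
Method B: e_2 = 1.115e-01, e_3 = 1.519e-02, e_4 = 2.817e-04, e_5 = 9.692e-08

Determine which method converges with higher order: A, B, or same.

Method A: p ≈ ln(6.152e-14/2.851e-05)/ln(2.851e-05/2.206e-02) ≈ 3.00.
Method B: p ≈ ln(9.692e-08/2.817e-04)/ln(2.817e-04/1.519e-02) ≈ 2.00.
Method A has the higher order (≈3.0 vs ≈2.0).

A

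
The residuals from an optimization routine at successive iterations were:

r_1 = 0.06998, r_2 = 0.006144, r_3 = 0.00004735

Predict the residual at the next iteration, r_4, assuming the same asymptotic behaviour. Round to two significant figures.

First estimate the order: p ≈ ln(r_3/r_2) / ln(r_2/r_1) = ln(0.00004735/0.006144)/ln(0.006144/0.06998) = ln(0.00770671)/ln(0.0877965) ≈ 2.0001.
Then r_4 ≈ r_3·(r_3/r_2)^p = 0.00004735·(0.00770671)^2.0001 = 0.00004735·5.93645e-05 ≈ 2.811e-09.

2.8e-9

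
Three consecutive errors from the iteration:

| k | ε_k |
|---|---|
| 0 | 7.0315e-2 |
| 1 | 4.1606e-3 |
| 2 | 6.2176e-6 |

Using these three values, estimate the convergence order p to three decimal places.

2.301

p ≈ ln(ε_2/ε_1) / ln(ε_1/ε_0)
  = ln(6.2176e-6/4.1606e-3) / ln(4.1606e-3/7.0315e-2)
  = ln(0.0014944) / ln(0.0591709)
  = -6.506030 / -2.827325 ≈ 2.301126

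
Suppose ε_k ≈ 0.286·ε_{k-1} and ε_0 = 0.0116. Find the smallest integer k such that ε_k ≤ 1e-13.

After k steps, ε_k ≈ 0.0116·0.286^k.
Need 0.286^k ≤ 1e-13/0.0116 = 8.62069e-12.
k ≥ ln(8.62069e-12)/ln(0.286) = -25.4769/-1.25176 = 20.353.
Smallest integer k = 21.

21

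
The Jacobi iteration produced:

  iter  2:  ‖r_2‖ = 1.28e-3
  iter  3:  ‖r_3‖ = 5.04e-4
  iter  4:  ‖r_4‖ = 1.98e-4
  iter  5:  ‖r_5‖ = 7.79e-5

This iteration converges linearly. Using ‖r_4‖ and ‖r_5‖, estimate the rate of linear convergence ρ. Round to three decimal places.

0.393

ρ ≈ ‖r_5‖/‖r_4‖ = 7.79e-5/1.98e-4 = 0.39343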